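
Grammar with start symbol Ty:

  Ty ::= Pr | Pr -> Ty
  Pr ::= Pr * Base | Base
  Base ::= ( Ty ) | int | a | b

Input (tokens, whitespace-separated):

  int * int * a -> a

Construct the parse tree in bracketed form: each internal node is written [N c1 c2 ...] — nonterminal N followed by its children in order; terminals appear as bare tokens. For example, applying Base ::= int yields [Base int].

[Ty [Pr [Pr [Pr [Base int]] * [Base int]] * [Base a]] -> [Ty [Pr [Base a]]]]

Ty
Pr -> Ty
Pr * Base -> Ty
Pr * Base * Base -> Ty
Base * Base * Base -> Ty
int * Base * Base -> Ty
int * int * Base -> Ty
int * int * a -> Ty
int * int * a -> Pr
int * int * a -> Base
int * int * a -> a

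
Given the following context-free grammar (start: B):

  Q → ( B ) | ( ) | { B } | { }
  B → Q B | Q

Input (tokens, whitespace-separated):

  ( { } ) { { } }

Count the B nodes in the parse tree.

[B [Q ( [B [Q { }]] )] [B [Q { [B [Q { }]] }]]]

4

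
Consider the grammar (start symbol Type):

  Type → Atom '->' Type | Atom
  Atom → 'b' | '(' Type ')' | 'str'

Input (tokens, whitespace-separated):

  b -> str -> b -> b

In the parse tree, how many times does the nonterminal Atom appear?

[Type [Atom b] -> [Type [Atom str] -> [Type [Atom b] -> [Type [Atom b]]]]]

4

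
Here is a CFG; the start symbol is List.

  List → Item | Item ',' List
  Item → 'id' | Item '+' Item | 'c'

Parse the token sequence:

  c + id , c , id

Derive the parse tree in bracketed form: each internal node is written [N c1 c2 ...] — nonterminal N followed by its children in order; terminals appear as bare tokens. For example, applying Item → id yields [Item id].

[List [Item [Item c] + [Item id]] , [List [Item c] , [List [Item id]]]]

List
Item , List
Item + Item , List
c + Item , List
c + id , List
c + id , Item , List
c + id , c , List
c + id , c , Item
c + id , c , id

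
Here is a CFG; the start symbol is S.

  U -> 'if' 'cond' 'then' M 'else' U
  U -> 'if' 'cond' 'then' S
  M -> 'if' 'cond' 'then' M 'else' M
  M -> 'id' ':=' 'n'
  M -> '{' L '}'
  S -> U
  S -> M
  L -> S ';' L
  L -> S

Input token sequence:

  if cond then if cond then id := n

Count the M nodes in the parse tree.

[S [U if cond then [S [U if cond then [S [M id := n]]]]]]

1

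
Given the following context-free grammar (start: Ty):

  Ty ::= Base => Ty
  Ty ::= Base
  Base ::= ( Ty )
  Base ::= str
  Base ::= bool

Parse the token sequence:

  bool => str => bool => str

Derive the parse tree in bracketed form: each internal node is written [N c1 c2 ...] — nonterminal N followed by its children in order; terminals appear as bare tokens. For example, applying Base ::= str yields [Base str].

[Ty [Base bool] => [Ty [Base str] => [Ty [Base bool] => [Ty [Base str]]]]]

Ty
Base => Ty
bool => Ty
bool => Base => Ty
bool => str => Ty
bool => str => Base => Ty
bool => str => bool => Ty
bool => str => bool => Base
bool => str => bool => str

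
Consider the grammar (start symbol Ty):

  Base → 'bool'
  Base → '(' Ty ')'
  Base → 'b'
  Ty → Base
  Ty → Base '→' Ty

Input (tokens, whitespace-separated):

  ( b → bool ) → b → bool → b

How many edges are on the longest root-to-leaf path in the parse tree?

[Ty [Base ( [Ty [Base b] → [Ty [Base bool]]] )] → [Ty [Base b] → [Ty [Base bool] → [Ty [Base b]]]]]

5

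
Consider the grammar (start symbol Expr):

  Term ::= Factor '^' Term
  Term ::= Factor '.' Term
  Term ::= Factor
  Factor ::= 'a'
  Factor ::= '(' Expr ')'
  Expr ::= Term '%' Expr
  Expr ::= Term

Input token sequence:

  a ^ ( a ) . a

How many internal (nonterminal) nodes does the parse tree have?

10

[Expr [Term [Factor a] ^ [Term [Factor ( [Expr [Term [Factor a]]] )] . [Term [Factor a]]]]]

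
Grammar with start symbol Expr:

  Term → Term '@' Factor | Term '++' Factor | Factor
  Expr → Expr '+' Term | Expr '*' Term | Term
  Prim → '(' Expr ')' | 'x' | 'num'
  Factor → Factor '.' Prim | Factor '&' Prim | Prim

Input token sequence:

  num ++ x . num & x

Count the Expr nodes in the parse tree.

[Expr [Term [Term [Factor [Prim num]]] ++ [Factor [Factor [Factor [Prim x]] . [Prim num]] & [Prim x]]]]

1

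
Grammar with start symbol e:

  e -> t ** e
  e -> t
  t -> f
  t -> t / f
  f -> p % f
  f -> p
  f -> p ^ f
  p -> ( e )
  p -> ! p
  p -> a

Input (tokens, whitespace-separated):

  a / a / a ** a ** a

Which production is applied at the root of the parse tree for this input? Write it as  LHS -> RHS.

e -> t ** e

[e [t [t [t [f [p a]]] / [f [p a]]] / [f [p a]]] ** [e [t [f [p a]]] ** [e [t [f [p a]]]]]]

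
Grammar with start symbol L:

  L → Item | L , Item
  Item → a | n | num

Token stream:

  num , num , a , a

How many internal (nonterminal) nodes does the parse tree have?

[L [L [L [L [Item num]] , [Item num]] , [Item a]] , [Item a]]

8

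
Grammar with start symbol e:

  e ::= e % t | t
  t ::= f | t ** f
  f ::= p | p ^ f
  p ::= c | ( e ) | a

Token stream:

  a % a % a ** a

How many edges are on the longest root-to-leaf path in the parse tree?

6

[e [e [e [t [f [p a]]]] % [t [f [p a]]]] % [t [t [f [p a]]] ** [f [p a]]]]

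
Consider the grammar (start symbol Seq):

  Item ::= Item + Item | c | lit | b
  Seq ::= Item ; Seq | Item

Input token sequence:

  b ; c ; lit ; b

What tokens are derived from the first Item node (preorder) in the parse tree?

[Seq [Item b] ; [Seq [Item c] ; [Seq [Item lit] ; [Seq [Item b]]]]]

b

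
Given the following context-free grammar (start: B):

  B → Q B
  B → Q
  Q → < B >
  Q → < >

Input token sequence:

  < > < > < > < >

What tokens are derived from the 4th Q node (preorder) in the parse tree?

< >

[B [Q < >] [B [Q < >] [B [Q < >] [B [Q < >]]]]]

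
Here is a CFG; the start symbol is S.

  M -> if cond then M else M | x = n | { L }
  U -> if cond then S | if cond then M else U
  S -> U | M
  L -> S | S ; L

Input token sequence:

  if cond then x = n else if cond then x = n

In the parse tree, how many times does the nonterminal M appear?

2

[S [U if cond then [M x = n] else [U if cond then [S [M x = n]]]]]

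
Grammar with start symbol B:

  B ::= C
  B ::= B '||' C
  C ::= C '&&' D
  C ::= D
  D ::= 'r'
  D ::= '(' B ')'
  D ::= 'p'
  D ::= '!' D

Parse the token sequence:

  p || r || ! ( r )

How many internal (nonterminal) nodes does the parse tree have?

[B [B [B [C [D p]]] || [C [D r]]] || [C [D ! [D ( [B [C [D r]]] )]]]]

13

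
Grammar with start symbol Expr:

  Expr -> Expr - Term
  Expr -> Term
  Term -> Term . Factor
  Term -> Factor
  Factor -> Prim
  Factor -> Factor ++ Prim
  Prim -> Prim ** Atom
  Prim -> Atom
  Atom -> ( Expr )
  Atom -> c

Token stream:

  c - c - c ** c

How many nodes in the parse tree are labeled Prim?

[Expr [Expr [Expr [Term [Factor [Prim [Atom c]]]]] - [Term [Factor [Prim [Atom c]]]]] - [Term [Factor [Prim [Prim [Atom c]] ** [Atom c]]]]]

4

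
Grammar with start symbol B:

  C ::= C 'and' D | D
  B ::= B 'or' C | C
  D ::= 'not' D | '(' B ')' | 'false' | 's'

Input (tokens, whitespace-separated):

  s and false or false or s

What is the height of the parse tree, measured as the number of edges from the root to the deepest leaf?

[B [B [B [C [C [D s]] and [D false]]] or [C [D false]]] or [C [D s]]]

6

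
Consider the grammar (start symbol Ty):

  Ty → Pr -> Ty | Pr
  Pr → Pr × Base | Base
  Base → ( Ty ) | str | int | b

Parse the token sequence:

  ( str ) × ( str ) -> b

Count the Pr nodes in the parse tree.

5

[Ty [Pr [Pr [Base ( [Ty [Pr [Base str]]] )]] × [Base ( [Ty [Pr [Base str]]] )]] -> [Ty [Pr [Base b]]]]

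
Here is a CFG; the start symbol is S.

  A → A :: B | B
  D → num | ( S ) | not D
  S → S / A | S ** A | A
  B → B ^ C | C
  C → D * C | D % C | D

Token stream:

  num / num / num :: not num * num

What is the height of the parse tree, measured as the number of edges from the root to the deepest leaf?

[S [S [S [A [B [C [D num]]]]] / [A [B [C [D num]]]]] / [A [A [B [C [D num]]]] :: [B [C [D not [D num]] * [C [D num]]]]]]

7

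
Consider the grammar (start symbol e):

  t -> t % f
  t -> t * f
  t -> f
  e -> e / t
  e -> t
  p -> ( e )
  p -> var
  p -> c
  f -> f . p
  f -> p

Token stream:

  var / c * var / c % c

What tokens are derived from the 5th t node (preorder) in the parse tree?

c

[e [e [e [t [f [p var]]]] / [t [t [f [p c]]] * [f [p var]]]] / [t [t [f [p c]]] % [f [p c]]]]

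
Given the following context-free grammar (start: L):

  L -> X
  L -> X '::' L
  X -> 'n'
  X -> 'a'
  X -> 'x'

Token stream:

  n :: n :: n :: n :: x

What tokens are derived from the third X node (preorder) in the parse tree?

n

[L [X n] :: [L [X n] :: [L [X n] :: [L [X n] :: [L [X x]]]]]]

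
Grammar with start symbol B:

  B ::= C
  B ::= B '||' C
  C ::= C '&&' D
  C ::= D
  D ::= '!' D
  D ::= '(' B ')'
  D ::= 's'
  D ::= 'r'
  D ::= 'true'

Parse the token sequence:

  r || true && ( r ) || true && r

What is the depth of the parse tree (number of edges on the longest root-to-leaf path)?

[B [B [B [C [D r]]] || [C [C [D true]] && [D ( [B [C [D r]]] )]]] || [C [C [D true]] && [D r]]]

7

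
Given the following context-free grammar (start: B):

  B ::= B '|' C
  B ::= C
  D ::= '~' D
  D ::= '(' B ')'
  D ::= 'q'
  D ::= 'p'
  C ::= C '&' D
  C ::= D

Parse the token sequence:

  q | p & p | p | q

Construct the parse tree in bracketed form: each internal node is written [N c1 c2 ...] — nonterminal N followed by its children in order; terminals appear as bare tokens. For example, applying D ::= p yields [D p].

[B [B [B [B [C [D q]]] | [C [C [D p]] & [D p]]] | [C [D p]]] | [C [D q]]]

B
B | C
B | C | C
B | C | C | C
C | C | C | C
D | C | C | C
q | C | C | C
q | C & D | C | C
q | D & D | C | C
q | p & D | C | C
q | p & p | C | C
q | p & p | D | C
q | p & p | p | C
q | p & p | p | D
q | p & p | p | q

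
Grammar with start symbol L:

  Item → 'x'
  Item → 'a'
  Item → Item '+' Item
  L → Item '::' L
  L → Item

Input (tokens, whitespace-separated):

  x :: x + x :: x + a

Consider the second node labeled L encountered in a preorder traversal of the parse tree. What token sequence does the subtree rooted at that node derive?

[L [Item x] :: [L [Item [Item x] + [Item x]] :: [L [Item [Item x] + [Item a]]]]]

x + x :: x + a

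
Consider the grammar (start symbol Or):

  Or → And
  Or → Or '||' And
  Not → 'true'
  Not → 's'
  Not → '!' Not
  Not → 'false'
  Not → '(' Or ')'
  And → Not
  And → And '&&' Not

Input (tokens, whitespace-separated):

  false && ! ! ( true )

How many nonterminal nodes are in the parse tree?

10

[Or [And [And [Not false]] && [Not ! [Not ! [Not ( [Or [And [Not true]]] )]]]]]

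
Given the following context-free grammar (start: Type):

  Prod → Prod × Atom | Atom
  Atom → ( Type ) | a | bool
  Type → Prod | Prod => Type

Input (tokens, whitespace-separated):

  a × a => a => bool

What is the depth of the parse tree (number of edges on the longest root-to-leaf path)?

[Type [Prod [Prod [Atom a]] × [Atom a]] => [Type [Prod [Atom a]] => [Type [Prod [Atom bool]]]]]

5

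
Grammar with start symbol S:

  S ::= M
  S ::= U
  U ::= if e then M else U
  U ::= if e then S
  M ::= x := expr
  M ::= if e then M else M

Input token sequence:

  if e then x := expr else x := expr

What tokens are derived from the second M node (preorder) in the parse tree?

x := expr

[S [M if e then [M x := expr] else [M x := expr]]]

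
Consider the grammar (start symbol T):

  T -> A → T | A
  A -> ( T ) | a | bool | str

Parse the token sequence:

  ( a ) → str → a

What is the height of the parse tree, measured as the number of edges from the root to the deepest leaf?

4

[T [A ( [T [A a]] )] → [T [A str] → [T [A a]]]]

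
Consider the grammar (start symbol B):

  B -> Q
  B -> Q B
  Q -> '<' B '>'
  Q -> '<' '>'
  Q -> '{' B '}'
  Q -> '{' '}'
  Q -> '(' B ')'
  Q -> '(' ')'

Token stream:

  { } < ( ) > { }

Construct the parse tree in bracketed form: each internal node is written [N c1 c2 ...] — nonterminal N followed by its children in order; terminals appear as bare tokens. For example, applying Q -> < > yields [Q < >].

B
Q B
{ } B
{ } Q B
{ } < B > B
{ } < Q > B
{ } < ( ) > B
{ } < ( ) > Q
{ } < ( ) > { }

[B [Q { }] [B [Q < [B [Q ( )]] >] [B [Q { }]]]]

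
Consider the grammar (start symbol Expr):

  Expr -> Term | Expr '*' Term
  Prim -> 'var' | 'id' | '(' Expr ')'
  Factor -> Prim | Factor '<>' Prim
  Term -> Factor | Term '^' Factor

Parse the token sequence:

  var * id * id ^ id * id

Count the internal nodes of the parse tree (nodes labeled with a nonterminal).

19

[Expr [Expr [Expr [Expr [Term [Factor [Prim var]]]] * [Term [Factor [Prim id]]]] * [Term [Term [Factor [Prim id]]] ^ [Factor [Prim id]]]] * [Term [Factor [Prim id]]]]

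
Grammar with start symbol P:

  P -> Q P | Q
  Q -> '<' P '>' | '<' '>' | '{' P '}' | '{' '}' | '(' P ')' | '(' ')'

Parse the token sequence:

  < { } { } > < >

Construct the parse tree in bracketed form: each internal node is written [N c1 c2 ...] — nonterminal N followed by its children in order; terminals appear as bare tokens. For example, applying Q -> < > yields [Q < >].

[P [Q < [P [Q { }] [P [Q { }]]] >] [P [Q < >]]]

P
Q P
< P > P
< Q P > P
< { } P > P
< { } Q > P
< { } { } > P
< { } { } > Q
< { } { } > < >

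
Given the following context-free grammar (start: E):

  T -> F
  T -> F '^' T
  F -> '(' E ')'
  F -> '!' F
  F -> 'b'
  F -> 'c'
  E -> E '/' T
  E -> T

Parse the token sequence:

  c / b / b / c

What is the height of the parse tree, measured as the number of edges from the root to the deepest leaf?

[E [E [E [E [T [F c]]] / [T [F b]]] / [T [F b]]] / [T [F c]]]

6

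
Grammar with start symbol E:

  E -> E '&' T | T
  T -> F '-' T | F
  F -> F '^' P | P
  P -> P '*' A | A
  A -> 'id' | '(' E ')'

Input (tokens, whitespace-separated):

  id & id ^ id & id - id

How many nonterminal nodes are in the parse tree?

[E [E [E [T [F [P [A id]]]]] & [T [F [F [P [A id]]] ^ [P [A id]]]]] & [T [F [P [A id]]] - [T [F [P [A id]]]]]]

22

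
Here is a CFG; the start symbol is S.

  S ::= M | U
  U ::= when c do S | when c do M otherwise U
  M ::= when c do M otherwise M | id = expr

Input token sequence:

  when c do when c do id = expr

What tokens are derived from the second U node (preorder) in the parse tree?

[S [U when c do [S [U when c do [S [M id = expr]]]]]]

when c do id = expr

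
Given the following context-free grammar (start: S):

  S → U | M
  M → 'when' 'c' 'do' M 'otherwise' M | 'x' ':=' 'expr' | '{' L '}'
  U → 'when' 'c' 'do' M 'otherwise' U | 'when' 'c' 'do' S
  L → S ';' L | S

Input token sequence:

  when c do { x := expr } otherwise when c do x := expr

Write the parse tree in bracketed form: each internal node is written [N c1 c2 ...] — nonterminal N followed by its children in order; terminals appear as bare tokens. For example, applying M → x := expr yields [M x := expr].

S
U
when c do M otherwise U
when c do { L } otherwise U
when c do { S } otherwise U
when c do { M } otherwise U
when c do { x := expr } otherwise U
when c do { x := expr } otherwise when c do S
when c do { x := expr } otherwise when c do M
when c do { x := expr } otherwise when c do x := expr

[S [U when c do [M { [L [S [M x := expr]]] }] otherwise [U when c do [S [M x := expr]]]]]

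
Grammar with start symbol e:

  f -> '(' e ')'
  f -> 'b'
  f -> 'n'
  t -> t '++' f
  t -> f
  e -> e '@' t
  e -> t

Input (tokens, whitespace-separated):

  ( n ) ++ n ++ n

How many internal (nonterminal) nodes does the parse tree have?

[e [t [t [t [f ( [e [t [f n]]] )]] ++ [f n]] ++ [f n]]]

10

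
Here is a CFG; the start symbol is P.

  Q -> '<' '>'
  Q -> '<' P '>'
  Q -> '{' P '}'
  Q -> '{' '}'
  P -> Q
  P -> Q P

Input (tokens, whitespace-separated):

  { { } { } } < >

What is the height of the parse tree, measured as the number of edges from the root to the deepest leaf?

5

[P [Q { [P [Q { }] [P [Q { }]]] }] [P [Q < >]]]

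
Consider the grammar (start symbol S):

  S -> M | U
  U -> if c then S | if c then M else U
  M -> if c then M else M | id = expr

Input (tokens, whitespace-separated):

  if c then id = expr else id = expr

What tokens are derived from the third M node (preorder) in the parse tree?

id = expr

[S [M if c then [M id = expr] else [M id = expr]]]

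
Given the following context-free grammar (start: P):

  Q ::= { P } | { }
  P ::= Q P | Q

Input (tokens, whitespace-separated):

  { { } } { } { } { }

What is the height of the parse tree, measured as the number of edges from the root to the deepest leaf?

5

[P [Q { [P [Q { }]] }] [P [Q { }] [P [Q { }] [P [Q { }]]]]]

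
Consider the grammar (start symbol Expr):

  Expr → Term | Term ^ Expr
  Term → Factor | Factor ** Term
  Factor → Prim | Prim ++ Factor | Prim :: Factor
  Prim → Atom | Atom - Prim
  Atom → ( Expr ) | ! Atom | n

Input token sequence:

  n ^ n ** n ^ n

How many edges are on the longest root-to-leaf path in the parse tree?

7

[Expr [Term [Factor [Prim [Atom n]]]] ^ [Expr [Term [Factor [Prim [Atom n]]] ** [Term [Factor [Prim [Atom n]]]]] ^ [Expr [Term [Factor [Prim [Atom n]]]]]]]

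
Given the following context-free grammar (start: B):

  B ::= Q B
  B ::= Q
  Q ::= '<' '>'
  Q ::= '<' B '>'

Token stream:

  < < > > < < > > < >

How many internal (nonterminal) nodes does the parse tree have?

10

[B [Q < [B [Q < >]] >] [B [Q < [B [Q < >]] >] [B [Q < >]]]]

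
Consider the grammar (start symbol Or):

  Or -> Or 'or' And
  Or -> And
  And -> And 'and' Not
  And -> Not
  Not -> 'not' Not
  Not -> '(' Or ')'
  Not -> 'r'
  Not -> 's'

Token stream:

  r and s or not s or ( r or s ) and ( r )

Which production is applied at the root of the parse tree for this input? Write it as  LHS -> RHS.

Or -> Or 'or' And

[Or [Or [Or [And [And [Not r]] and [Not s]]] or [And [Not not [Not s]]]] or [And [And [Not ( [Or [Or [And [Not r]]] or [And [Not s]]] )]] and [Not ( [Or [And [Not r]]] )]]]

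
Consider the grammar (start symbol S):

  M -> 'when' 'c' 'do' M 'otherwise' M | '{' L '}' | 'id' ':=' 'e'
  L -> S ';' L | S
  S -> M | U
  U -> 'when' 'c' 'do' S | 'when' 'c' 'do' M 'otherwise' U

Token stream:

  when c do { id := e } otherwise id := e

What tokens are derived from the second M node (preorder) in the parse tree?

[S [M when c do [M { [L [S [M id := e]]] }] otherwise [M id := e]]]

{ id := e }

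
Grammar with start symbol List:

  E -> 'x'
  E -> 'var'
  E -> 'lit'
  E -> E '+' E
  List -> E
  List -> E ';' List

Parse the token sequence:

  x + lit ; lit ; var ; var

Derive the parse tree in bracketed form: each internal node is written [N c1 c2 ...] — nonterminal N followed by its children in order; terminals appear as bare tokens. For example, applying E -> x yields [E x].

[List [E [E x] + [E lit]] ; [List [E lit] ; [List [E var] ; [List [E var]]]]]

List
E ; List
E + E ; List
x + E ; List
x + lit ; List
x + lit ; E ; List
x + lit ; lit ; List
x + lit ; lit ; E ; List
x + lit ; lit ; var ; List
x + lit ; lit ; var ; E
x + lit ; lit ; var ; var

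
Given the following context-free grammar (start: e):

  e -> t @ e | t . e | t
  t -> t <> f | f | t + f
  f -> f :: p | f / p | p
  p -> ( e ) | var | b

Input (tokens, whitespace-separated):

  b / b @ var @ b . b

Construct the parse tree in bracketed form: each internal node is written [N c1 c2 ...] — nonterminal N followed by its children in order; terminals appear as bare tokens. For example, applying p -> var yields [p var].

e
t @ e
f @ e
f / p @ e
p / p @ e
b / p @ e
b / b @ e
b / b @ t @ e
b / b @ f @ e
b / b @ p @ e
b / b @ var @ e
b / b @ var @ t . e
b / b @ var @ f . e
b / b @ var @ p . e
b / b @ var @ b . e
b / b @ var @ b . t
b / b @ var @ b . f
b / b @ var @ b . p
b / b @ var @ b . b

[e [t [f [f [p b]] / [p b]]] @ [e [t [f [p var]]] @ [e [t [f [p b]]] . [e [t [f [p b]]]]]]]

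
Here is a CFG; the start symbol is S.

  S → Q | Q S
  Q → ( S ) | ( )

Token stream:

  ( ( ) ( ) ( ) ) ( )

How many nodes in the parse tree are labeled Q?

5

[S [Q ( [S [Q ( )] [S [Q ( )] [S [Q ( )]]]] )] [S [Q ( )]]]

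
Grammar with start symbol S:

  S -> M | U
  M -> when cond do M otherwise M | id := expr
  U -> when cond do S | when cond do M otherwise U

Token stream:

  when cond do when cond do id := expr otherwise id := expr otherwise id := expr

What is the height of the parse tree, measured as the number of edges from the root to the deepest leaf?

4

[S [M when cond do [M when cond do [M id := expr] otherwise [M id := expr]] otherwise [M id := expr]]]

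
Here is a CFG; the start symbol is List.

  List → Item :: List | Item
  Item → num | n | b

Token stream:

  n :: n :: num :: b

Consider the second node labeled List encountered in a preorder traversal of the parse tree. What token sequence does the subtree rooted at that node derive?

n :: num :: b

[List [Item n] :: [List [Item n] :: [List [Item num] :: [List [Item b]]]]]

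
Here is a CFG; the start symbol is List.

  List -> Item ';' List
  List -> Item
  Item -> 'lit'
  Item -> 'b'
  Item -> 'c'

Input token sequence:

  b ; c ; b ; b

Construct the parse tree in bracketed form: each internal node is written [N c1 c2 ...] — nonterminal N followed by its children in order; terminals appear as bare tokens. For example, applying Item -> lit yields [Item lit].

List
Item ; List
b ; List
b ; Item ; List
b ; c ; List
b ; c ; Item ; List
b ; c ; b ; List
b ; c ; b ; Item
b ; c ; b ; b

[List [Item b] ; [List [Item c] ; [List [Item b] ; [List [Item b]]]]]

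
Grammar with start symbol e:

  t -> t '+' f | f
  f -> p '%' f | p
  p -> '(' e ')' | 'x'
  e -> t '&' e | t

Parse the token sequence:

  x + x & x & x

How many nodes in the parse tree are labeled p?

4

[e [t [t [f [p x]]] + [f [p x]]] & [e [t [f [p x]]] & [e [t [f [p x]]]]]]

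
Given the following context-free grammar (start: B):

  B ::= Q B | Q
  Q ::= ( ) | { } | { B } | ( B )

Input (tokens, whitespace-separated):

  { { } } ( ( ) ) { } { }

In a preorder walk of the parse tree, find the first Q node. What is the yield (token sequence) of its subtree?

{ { } }

[B [Q { [B [Q { }]] }] [B [Q ( [B [Q ( )]] )] [B [Q { }] [B [Q { }]]]]]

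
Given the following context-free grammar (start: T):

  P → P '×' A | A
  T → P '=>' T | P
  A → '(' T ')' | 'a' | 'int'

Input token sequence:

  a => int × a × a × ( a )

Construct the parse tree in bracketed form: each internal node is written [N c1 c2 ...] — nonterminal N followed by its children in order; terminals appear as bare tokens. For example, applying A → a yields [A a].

[T [P [A a]] => [T [P [P [P [P [A int]] × [A a]] × [A a]] × [A ( [T [P [A a]]] )]]]]

T
P => T
A => T
a => T
a => P
a => P × A
a => P × A × A
a => P × A × A × A
a => A × A × A × A
a => int × A × A × A
a => int × a × A × A
a => int × a × a × A
a => int × a × a × ( T )
a => int × a × a × ( P )
a => int × a × a × ( A )
a => int × a × a × ( a )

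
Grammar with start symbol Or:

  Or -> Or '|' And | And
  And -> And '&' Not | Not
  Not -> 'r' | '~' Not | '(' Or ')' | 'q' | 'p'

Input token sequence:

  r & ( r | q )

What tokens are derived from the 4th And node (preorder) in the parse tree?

q

[Or [And [And [Not r]] & [Not ( [Or [Or [And [Not r]]] | [And [Not q]]] )]]]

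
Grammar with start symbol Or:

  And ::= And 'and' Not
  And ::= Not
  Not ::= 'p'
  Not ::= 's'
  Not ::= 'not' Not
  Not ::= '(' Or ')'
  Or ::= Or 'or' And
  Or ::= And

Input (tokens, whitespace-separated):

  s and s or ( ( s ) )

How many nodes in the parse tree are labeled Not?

[Or [Or [And [And [Not s]] and [Not s]]] or [And [Not ( [Or [And [Not ( [Or [And [Not s]]] )]]] )]]]

5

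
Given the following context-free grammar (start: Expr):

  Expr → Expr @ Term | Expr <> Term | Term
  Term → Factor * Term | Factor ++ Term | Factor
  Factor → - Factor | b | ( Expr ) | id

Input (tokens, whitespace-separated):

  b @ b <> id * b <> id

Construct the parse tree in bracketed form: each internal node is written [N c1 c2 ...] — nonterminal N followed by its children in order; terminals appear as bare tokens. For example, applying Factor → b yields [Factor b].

Expr
Expr <> Term
Expr <> Term <> Term
Expr @ Term <> Term <> Term
Term @ Term <> Term <> Term
Factor @ Term <> Term <> Term
b @ Term <> Term <> Term
b @ Factor <> Term <> Term
b @ b <> Term <> Term
b @ b <> Factor * Term <> Term
b @ b <> id * Term <> Term
b @ b <> id * Factor <> Term
b @ b <> id * b <> Term
b @ b <> id * b <> Factor
b @ b <> id * b <> id

[Expr [Expr [Expr [Expr [Term [Factor b]]] @ [Term [Factor b]]] <> [Term [Factor id] * [Term [Factor b]]]] <> [Term [Factor id]]]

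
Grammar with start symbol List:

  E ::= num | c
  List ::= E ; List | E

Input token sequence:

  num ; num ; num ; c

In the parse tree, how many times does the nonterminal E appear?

[List [E num] ; [List [E num] ; [List [E num] ; [List [E c]]]]]

4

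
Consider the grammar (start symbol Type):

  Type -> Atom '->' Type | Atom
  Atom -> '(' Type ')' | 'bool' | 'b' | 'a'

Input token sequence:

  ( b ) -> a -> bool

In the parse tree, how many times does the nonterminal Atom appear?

4

[Type [Atom ( [Type [Atom b]] )] -> [Type [Atom a] -> [Type [Atom bool]]]]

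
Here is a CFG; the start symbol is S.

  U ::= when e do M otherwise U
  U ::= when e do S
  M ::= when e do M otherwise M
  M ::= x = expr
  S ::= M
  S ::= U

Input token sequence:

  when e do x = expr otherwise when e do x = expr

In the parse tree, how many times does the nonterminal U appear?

[S [U when e do [M x = expr] otherwise [U when e do [S [M x = expr]]]]]

2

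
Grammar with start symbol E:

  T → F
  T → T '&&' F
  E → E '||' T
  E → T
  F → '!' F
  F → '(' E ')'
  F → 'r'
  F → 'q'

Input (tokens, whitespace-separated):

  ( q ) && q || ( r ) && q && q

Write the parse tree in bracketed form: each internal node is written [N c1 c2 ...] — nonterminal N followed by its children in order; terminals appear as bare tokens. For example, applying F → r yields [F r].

[E [E [T [T [F ( [E [T [F q]]] )]] && [F q]]] || [T [T [T [F ( [E [T [F r]]] )]] && [F q]] && [F q]]]

E
E || T
T || T
T && F || T
F && F || T
( E ) && F || T
( T ) && F || T
( F ) && F || T
( q ) && F || T
( q ) && q || T
( q ) && q || T && F
( q ) && q || T && F && F
( q ) && q || F && F && F
( q ) && q || ( E ) && F && F
( q ) && q || ( T ) && F && F
( q ) && q || ( F ) && F && F
( q ) && q || ( r ) && F && F
( q ) && q || ( r ) && q && F
( q ) && q || ( r ) && q && q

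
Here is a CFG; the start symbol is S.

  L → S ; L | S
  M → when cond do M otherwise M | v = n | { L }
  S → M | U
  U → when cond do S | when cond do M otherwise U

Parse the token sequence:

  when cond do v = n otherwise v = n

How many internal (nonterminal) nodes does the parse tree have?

[S [M when cond do [M v = n] otherwise [M v = n]]]

4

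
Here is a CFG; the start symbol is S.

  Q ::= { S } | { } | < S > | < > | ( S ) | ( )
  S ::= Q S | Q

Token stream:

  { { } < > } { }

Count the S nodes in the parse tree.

4

[S [Q { [S [Q { }] [S [Q < >]]] }] [S [Q { }]]]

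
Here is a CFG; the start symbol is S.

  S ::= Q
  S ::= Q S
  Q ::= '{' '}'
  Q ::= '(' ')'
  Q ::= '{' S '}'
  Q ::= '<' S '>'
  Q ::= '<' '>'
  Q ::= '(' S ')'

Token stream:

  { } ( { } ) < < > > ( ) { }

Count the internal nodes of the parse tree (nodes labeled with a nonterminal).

14

[S [Q { }] [S [Q ( [S [Q { }]] )] [S [Q < [S [Q < >]] >] [S [Q ( )] [S [Q { }]]]]]]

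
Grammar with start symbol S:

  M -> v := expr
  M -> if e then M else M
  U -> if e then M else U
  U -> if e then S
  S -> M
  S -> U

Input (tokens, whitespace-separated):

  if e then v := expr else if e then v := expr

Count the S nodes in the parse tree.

[S [U if e then [M v := expr] else [U if e then [S [M v := expr]]]]]

2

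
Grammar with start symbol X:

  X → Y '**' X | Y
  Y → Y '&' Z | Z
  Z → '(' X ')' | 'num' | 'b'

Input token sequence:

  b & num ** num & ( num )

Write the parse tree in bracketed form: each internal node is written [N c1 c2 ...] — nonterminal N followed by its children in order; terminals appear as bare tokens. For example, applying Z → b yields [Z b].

X
Y ** X
Y & Z ** X
Z & Z ** X
b & Z ** X
b & num ** X
b & num ** Y
b & num ** Y & Z
b & num ** Z & Z
b & num ** num & Z
b & num ** num & ( X )
b & num ** num & ( Y )
b & num ** num & ( Z )
b & num ** num & ( num )

[X [Y [Y [Z b]] & [Z num]] ** [X [Y [Y [Z num]] & [Z ( [X [Y [Z num]]] )]]]]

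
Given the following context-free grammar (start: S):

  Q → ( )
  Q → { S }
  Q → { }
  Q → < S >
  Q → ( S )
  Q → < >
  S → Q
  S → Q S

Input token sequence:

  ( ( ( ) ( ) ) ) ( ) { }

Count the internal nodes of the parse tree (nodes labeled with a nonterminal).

12

[S [Q ( [S [Q ( [S [Q ( )] [S [Q ( )]]] )]] )] [S [Q ( )] [S [Q { }]]]]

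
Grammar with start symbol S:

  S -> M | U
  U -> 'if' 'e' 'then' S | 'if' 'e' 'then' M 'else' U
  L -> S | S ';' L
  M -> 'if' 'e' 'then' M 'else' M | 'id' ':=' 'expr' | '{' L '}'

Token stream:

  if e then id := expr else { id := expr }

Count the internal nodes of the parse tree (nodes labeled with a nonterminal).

[S [M if e then [M id := expr] else [M { [L [S [M id := expr]]] }]]]

7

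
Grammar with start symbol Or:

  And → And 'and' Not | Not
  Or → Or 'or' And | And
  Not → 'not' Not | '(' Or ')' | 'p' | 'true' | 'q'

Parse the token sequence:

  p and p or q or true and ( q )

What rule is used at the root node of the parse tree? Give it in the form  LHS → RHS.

[Or [Or [Or [And [And [Not p]] and [Not p]]] or [And [Not q]]] or [And [And [Not true]] and [Not ( [Or [And [Not q]]] )]]]

Or → Or 'or' And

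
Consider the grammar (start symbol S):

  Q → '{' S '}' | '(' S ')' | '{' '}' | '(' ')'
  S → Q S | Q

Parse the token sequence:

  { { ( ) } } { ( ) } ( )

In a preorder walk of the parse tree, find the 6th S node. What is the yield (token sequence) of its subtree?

[S [Q { [S [Q { [S [Q ( )]] }]] }] [S [Q { [S [Q ( )]] }] [S [Q ( )]]]]

( )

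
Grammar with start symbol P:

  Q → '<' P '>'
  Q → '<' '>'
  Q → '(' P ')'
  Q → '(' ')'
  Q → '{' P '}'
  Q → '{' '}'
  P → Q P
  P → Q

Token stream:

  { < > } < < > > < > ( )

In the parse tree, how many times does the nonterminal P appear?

[P [Q { [P [Q < >]] }] [P [Q < [P [Q < >]] >] [P [Q < >] [P [Q ( )]]]]]

6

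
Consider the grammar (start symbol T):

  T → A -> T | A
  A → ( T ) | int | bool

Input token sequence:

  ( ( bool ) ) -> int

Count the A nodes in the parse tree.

4

[T [A ( [T [A ( [T [A bool]] )]] )] -> [T [A int]]]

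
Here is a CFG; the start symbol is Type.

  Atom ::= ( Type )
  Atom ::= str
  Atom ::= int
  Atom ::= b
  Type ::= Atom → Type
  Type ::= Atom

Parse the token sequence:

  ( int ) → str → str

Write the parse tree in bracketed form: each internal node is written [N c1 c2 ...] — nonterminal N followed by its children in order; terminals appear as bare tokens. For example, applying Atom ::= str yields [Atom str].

Type
Atom → Type
( Type ) → Type
( Atom ) → Type
( int ) → Type
( int ) → Atom → Type
( int ) → str → Type
( int ) → str → Atom
( int ) → str → str

[Type [Atom ( [Type [Atom int]] )] → [Type [Atom str] → [Type [Atom str]]]]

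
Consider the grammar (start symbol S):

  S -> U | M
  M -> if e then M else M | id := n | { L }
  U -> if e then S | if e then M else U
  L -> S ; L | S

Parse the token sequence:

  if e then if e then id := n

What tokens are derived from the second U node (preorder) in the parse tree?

if e then id := n

[S [U if e then [S [U if e then [S [M id := n]]]]]]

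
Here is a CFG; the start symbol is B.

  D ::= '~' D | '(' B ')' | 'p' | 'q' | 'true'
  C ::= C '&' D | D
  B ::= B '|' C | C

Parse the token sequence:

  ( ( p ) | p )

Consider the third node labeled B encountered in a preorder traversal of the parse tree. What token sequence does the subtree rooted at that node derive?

[B [C [D ( [B [B [C [D ( [B [C [D p]]] )]]] | [C [D p]]] )]]]

( p )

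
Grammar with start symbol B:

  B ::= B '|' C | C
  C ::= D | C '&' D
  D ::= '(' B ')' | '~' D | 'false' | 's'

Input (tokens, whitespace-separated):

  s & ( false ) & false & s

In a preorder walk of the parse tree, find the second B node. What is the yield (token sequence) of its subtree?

false

[B [C [C [C [C [D s]] & [D ( [B [C [D false]]] )]] & [D false]] & [D s]]]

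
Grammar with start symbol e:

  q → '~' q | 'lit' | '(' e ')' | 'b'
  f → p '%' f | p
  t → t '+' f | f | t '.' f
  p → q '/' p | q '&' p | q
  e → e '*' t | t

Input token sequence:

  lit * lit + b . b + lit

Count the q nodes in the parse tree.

5

[e [e [t [f [p [q lit]]]]] * [t [t [t [t [f [p [q lit]]]] + [f [p [q b]]]] . [f [p [q b]]]] + [f [p [q lit]]]]]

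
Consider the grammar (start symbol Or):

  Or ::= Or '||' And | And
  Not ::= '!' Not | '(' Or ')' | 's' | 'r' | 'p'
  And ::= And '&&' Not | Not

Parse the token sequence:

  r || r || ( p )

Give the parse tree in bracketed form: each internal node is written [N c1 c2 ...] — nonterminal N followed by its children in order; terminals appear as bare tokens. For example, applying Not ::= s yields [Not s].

[Or [Or [Or [And [Not r]]] || [And [Not r]]] || [And [Not ( [Or [And [Not p]]] )]]]

Or
Or || And
Or || And || And
And || And || And
Not || And || And
r || And || And
r || Not || And
r || r || And
r || r || Not
r || r || ( Or )
r || r || ( And )
r || r || ( Not )
r || r || ( p )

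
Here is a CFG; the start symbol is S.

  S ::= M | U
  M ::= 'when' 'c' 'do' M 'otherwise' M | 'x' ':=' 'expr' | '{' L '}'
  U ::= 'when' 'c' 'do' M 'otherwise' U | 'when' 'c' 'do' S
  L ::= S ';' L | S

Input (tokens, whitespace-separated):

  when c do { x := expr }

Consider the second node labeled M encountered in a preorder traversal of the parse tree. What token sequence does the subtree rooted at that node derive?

[S [U when c do [S [M { [L [S [M x := expr]]] }]]]]

x := expr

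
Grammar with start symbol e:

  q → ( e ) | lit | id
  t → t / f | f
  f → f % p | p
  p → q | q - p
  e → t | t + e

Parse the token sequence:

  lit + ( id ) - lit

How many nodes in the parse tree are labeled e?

[e [t [f [p [q lit]]]] + [e [t [f [p [q ( [e [t [f [p [q id]]]]] )] - [p [q lit]]]]]]]

3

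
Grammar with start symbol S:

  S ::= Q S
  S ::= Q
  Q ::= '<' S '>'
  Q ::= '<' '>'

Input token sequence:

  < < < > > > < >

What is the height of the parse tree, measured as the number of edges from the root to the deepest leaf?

6

[S [Q < [S [Q < [S [Q < >]] >]] >] [S [Q < >]]]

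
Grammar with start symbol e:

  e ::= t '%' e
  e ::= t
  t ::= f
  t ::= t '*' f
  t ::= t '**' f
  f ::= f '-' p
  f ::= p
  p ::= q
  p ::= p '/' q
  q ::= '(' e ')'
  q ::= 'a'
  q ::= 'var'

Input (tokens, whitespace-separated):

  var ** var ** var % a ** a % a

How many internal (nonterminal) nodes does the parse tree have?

27

[e [t [t [t [f [p [q var]]]] ** [f [p [q var]]]] ** [f [p [q var]]]] % [e [t [t [f [p [q a]]]] ** [f [p [q a]]]] % [e [t [f [p [q a]]]]]]]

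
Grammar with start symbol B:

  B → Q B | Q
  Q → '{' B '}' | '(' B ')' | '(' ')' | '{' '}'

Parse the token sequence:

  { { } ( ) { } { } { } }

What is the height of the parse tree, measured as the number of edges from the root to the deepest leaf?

[B [Q { [B [Q { }] [B [Q ( )] [B [Q { }] [B [Q { }] [B [Q { }]]]]]] }]]

8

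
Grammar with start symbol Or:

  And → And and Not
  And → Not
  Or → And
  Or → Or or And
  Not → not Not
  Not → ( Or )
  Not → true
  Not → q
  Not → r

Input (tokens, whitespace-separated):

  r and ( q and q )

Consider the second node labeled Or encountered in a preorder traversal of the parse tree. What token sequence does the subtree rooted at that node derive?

[Or [And [And [Not r]] and [Not ( [Or [And [And [Not q]] and [Not q]]] )]]]

q and q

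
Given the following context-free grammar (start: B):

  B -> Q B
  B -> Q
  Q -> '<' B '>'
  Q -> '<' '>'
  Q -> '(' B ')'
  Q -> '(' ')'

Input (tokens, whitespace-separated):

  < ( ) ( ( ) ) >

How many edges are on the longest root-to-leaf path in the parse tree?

7

[B [Q < [B [Q ( )] [B [Q ( [B [Q ( )]] )]]] >]]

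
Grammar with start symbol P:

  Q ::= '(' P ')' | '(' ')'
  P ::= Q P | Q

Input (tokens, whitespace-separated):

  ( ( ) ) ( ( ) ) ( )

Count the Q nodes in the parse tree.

5

[P [Q ( [P [Q ( )]] )] [P [Q ( [P [Q ( )]] )] [P [Q ( )]]]]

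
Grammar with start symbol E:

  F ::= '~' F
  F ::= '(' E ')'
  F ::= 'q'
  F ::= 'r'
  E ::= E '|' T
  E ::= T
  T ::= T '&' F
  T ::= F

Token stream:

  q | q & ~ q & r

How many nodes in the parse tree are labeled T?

[E [E [T [F q]]] | [T [T [T [F q]] & [F ~ [F q]]] & [F r]]]

4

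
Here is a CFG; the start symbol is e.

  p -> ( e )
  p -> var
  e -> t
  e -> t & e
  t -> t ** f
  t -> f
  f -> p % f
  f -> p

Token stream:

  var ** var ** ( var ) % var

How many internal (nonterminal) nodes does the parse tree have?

16

[e [t [t [t [f [p var]]] ** [f [p var]]] ** [f [p ( [e [t [f [p var]]]] )] % [f [p var]]]]]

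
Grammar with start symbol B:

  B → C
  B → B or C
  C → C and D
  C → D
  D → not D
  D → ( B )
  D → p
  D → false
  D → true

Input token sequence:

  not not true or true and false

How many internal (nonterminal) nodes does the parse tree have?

[B [B [C [D not [D not [D true]]]]] or [C [C [D true]] and [D false]]]

10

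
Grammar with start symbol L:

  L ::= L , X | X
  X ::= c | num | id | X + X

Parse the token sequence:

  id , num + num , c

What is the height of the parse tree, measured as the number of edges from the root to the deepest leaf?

[L [L [L [X id]] , [X [X num] + [X num]]] , [X c]]

4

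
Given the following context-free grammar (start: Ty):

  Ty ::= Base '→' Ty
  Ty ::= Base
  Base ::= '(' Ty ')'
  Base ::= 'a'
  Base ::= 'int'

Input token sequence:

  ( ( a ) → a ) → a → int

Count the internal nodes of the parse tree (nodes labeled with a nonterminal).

[Ty [Base ( [Ty [Base ( [Ty [Base a]] )] → [Ty [Base a]]] )] → [Ty [Base a] → [Ty [Base int]]]]

12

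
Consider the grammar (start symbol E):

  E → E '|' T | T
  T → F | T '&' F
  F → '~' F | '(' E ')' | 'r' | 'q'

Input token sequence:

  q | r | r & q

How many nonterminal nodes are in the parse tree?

11

[E [E [E [T [F q]]] | [T [F r]]] | [T [T [F r]] & [F q]]]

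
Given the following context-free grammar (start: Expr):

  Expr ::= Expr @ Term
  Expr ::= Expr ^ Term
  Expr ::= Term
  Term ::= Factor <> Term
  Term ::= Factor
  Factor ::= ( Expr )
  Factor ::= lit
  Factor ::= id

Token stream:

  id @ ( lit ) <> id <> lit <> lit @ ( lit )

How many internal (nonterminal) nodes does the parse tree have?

21

[Expr [Expr [Expr [Term [Factor id]]] @ [Term [Factor ( [Expr [Term [Factor lit]]] )] <> [Term [Factor id] <> [Term [Factor lit] <> [Term [Factor lit]]]]]] @ [Term [Factor ( [Expr [Term [Factor lit]]] )]]]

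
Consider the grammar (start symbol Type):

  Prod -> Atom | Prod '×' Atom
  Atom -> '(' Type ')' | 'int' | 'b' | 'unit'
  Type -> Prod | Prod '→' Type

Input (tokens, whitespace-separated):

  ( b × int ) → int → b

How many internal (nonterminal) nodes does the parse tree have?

14

[Type [Prod [Atom ( [Type [Prod [Prod [Atom b]] × [Atom int]]] )]] → [Type [Prod [Atom int]] → [Type [Prod [Atom b]]]]]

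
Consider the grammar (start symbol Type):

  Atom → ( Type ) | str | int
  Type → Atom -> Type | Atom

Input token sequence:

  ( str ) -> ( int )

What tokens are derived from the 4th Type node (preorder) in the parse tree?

[Type [Atom ( [Type [Atom str]] )] -> [Type [Atom ( [Type [Atom int]] )]]]

int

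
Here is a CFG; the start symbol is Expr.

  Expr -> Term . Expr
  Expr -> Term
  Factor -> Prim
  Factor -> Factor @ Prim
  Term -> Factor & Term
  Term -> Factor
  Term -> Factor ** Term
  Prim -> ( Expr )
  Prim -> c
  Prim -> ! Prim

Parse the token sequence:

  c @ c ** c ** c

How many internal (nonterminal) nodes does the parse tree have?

12

[Expr [Term [Factor [Factor [Prim c]] @ [Prim c]] ** [Term [Factor [Prim c]] ** [Term [Factor [Prim c]]]]]]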